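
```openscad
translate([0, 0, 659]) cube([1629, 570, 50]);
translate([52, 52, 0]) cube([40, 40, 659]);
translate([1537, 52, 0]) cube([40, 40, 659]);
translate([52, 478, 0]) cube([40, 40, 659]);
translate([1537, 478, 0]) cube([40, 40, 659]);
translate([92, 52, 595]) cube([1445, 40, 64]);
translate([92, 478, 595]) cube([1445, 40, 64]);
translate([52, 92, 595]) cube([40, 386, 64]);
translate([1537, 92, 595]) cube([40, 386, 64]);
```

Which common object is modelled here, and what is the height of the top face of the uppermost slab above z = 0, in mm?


A table. The table height is 709 mm.

A 1629×570×50 slab sits at z = 659 on four 40 mm square posts — a table. The top surface is at 659 + 50 = 709 mm.


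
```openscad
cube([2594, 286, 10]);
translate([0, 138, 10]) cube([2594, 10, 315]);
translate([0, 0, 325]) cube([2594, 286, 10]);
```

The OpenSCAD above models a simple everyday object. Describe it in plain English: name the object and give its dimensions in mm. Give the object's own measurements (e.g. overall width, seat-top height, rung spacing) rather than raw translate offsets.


An I-beam lying along x, 2594 mm long. Overall section height 335 mm. Two flanges 286 mm wide (y) and 10 mm thick, one on the floor and one at the top; a web 10 mm thick runs between them, centred on the flange width.


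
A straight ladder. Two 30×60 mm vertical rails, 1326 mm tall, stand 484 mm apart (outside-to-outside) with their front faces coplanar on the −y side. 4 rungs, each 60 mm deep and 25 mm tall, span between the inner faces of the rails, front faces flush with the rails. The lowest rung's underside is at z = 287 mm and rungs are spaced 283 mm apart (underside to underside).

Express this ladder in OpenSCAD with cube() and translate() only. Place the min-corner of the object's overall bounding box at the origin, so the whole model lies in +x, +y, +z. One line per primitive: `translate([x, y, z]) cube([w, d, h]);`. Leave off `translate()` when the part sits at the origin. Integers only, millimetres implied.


cube([30, 60, 1326]);
translate([454, 0, 0]) cube([30, 60, 1326]);
translate([30, 0, 287]) cube([424, 60, 25]);
translate([30, 0, 570]) cube([424, 60, 25]);
translate([30, 0, 853]) cube([424, 60, 25]);
translate([30, 0, 1136]) cube([424, 60, 25]);


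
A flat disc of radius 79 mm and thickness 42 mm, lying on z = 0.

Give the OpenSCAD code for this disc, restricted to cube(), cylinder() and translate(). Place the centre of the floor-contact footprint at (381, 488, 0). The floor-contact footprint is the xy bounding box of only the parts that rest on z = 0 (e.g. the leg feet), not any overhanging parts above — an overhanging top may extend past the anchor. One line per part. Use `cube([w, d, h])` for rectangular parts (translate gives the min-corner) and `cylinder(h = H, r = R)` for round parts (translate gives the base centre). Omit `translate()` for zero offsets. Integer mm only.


translate([381, 488, 0]) cylinder(h = 42, r = 79);


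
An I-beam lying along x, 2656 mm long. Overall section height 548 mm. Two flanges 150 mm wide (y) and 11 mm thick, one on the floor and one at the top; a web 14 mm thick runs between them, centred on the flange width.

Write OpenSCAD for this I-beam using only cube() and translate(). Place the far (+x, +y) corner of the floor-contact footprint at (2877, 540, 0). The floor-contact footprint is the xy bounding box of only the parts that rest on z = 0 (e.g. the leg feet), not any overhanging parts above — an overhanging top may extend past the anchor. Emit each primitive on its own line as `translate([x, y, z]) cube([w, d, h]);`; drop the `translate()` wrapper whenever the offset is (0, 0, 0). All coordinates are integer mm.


translate([221, 390, 0]) cube([2656, 150, 11]);
translate([221, 458, 11]) cube([2656, 14, 526]);
translate([221, 390, 537]) cube([2656, 150, 11]);


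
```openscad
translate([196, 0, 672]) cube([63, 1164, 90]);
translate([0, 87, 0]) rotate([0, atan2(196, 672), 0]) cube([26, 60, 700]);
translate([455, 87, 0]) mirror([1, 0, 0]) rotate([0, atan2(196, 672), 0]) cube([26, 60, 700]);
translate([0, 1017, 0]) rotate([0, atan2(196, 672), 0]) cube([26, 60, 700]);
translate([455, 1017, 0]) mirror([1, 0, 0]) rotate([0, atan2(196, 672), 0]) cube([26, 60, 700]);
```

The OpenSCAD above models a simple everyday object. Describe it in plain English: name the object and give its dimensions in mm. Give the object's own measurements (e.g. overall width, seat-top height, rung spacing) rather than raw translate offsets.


A sawhorse. A 63×1164×90 mm beam (x, y, z) sits on two A-frame leg pairs. Each pair is two raked legs of 26×60 mm section (60 mm along y) splaying symmetrically in x. Each leg rises 672 mm vertically over 196 mm of horizontal reach and is 700 mm long along its own axis. Every leg's outer bottom edge rests on the floor and its outer top edge meets a bottom edge of the beam — the left legs (tilting toward +x) meet the beam's −x bottom edge, the right legs (their mirror images, tilting toward −x) meet its +x bottom edge — so the leg tops tuck under the beam, the beam's underside is 672 mm above the floor, and the feet are 455 mm apart outside-to-outside with the beam centred between them. The two leg pairs are set in 87 mm from either end of the beam.


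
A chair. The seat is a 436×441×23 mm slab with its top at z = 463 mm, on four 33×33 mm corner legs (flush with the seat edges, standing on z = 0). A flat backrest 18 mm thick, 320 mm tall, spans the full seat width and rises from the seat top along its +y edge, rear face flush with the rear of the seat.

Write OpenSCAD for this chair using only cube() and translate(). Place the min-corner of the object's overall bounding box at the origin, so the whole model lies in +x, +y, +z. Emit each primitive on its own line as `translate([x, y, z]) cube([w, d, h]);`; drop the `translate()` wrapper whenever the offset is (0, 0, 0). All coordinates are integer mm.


// leg_h = 463 - 23 = 440
translate([0, 0, 440]) cube([436, 441, 23]);
cube([33, 33, 440]);
translate([403, 0, 0]) cube([33, 33, 440]);
translate([0, 408, 0]) cube([33, 33, 440]);
translate([403, 408, 0]) cube([33, 33, 440]);
translate([0, 423, 463]) cube([436, 18, 320]);


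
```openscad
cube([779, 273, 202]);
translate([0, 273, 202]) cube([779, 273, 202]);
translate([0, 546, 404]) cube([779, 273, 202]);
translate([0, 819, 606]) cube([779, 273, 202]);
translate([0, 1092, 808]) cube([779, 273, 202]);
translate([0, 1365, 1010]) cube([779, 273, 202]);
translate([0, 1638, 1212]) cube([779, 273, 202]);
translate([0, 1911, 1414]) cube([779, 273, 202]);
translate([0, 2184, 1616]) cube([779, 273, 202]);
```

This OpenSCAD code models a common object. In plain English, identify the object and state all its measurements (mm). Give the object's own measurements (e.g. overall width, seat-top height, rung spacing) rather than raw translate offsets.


A straight staircase of 9 solid steps. Each step is 779 mm wide (x), 273 mm deep (y, the going) and 202 mm tall (the rise). The first step rests on the floor; each subsequent step sits one going further in +y and one rise higher in +z, directly behind and above the previous step with no overlap.


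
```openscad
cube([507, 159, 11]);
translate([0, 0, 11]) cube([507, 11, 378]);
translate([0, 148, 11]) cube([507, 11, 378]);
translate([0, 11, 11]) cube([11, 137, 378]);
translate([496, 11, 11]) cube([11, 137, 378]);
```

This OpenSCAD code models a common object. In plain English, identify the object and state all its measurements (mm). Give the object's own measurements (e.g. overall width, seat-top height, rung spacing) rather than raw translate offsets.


An open-topped rectangular box: outside dimensions 507×159×389 mm, with a uniform wall and base thickness of 11 mm. The base is a full 507×159 slab on the floor; four walls sit on top of the base. The front and back walls (the −y and +y sides) span the full width; the two side walls fit between them.


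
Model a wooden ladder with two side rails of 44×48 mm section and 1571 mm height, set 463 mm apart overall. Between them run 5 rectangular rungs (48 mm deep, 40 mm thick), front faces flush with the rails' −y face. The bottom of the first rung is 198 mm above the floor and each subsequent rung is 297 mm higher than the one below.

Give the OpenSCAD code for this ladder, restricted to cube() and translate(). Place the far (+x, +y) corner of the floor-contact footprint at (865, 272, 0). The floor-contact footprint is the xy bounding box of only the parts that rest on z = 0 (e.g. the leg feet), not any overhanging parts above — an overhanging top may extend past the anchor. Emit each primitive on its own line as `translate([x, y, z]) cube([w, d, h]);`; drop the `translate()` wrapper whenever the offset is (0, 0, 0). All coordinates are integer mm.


translate([402, 224, 0]) cube([44, 48, 1571]);
translate([821, 224, 0]) cube([44, 48, 1571]);
translate([446, 224, 198]) cube([375, 48, 40]);
translate([446, 224, 495]) cube([375, 48, 40]);
translate([446, 224, 792]) cube([375, 48, 40]);
translate([446, 224, 1089]) cube([375, 48, 40]);
translate([446, 224, 1386]) cube([375, 48, 40]);


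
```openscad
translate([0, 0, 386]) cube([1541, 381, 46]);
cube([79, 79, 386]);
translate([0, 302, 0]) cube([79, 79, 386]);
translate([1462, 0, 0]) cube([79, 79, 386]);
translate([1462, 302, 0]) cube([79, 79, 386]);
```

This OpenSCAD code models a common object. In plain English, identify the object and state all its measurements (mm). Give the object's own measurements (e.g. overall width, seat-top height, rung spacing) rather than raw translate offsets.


A long wooden bench with a 1541 mm (x) × 381 mm (y) seat, 46 mm thick, its top surface 432 mm above the floor. Four 79 mm square legs at the seat corners, flush with the edges, run from z = 0 to the seat underside.


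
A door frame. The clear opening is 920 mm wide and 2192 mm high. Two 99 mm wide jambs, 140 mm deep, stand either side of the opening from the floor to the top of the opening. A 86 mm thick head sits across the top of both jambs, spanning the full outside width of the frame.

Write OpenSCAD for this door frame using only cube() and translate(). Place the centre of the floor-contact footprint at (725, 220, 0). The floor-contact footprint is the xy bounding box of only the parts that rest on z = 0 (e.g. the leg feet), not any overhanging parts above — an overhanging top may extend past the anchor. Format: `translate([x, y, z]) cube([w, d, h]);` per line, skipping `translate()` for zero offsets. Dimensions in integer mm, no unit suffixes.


translate([166, 150, 0]) cube([99, 140, 2192]);
translate([1185, 150, 0]) cube([99, 140, 2192]);
translate([166, 150, 2192]) cube([1118, 140, 86]);


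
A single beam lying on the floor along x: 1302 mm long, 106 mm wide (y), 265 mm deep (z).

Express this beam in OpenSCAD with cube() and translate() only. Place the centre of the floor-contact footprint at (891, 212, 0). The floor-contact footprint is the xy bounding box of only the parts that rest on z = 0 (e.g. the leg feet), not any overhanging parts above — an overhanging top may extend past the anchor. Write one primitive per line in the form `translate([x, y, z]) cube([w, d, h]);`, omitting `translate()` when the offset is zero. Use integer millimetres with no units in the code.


translate([240, 159, 0]) cube([1302, 106, 265]);


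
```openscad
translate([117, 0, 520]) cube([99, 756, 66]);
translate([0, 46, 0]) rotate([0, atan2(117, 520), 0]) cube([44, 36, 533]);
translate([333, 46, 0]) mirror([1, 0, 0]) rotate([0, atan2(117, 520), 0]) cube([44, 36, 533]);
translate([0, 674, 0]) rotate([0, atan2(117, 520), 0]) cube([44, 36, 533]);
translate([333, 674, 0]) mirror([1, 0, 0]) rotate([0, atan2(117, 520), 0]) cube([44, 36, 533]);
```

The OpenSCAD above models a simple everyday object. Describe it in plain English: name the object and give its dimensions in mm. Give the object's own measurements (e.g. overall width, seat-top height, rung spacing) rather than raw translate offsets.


A sawhorse. A 99×756×66 mm beam (x, y, z) sits on two A-frame leg pairs. Each pair is two raked legs of 44×36 mm section (36 mm along y) splaying symmetrically in x. Each leg rises 520 mm vertically over 117 mm of horizontal reach and is 533 mm long along its own axis. Every leg's outer bottom edge rests on the floor and its outer top edge meets a bottom edge of the beam — the left legs (tilting toward +x) meet the beam's −x bottom edge, the right legs (their mirror images, tilting toward −x) meet its +x bottom edge — so the leg tops tuck under the beam, the beam's underside is 520 mm above the floor, and the feet are 333 mm apart outside-to-outside with the beam centred between them. The two leg pairs are set in 46 mm from either end of the beam.


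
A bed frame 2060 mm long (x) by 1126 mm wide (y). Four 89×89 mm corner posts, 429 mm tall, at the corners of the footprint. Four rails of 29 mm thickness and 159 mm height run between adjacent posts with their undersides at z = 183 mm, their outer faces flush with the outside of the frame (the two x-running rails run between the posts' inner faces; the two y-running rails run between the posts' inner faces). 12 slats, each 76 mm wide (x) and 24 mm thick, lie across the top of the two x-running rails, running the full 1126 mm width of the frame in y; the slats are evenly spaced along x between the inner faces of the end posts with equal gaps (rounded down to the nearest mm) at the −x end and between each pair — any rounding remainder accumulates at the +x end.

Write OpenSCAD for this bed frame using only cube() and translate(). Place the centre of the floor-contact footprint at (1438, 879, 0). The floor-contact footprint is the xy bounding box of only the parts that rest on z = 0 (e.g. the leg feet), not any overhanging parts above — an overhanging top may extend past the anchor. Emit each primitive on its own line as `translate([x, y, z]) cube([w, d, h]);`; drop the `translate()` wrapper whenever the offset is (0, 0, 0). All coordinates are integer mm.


translate([408, 316, 0]) cube([89, 89, 429]);
translate([408, 1353, 0]) cube([89, 89, 429]);
translate([2379, 316, 0]) cube([89, 89, 429]);
translate([2379, 1353, 0]) cube([89, 89, 429]);
translate([497, 316, 183]) cube([1882, 29, 159]);
translate([497, 1413, 183]) cube([1882, 29, 159]);
translate([408, 405, 183]) cube([29, 948, 159]);
translate([2439, 405, 183]) cube([29, 948, 159]);
translate([571, 316, 342]) cube([76, 1126, 24]);
translate([721, 316, 342]) cube([76, 1126, 24]);
translate([871, 316, 342]) cube([76, 1126, 24]);
translate([1021, 316, 342]) cube([76, 1126, 24]);
translate([1171, 316, 342]) cube([76, 1126, 24]);
translate([1321, 316, 342]) cube([76, 1126, 24]);
translate([1471, 316, 342]) cube([76, 1126, 24]);
translate([1621, 316, 342]) cube([76, 1126, 24]);
translate([1771, 316, 342]) cube([76, 1126, 24]);
translate([1921, 316, 342]) cube([76, 1126, 24]);
translate([2071, 316, 342]) cube([76, 1126, 24]);
translate([2221, 316, 342]) cube([76, 1126, 24]);


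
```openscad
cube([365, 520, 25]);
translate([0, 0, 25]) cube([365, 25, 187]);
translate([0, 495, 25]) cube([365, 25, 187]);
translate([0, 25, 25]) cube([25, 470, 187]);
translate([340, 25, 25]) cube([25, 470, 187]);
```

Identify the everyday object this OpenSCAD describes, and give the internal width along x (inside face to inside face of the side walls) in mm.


An open box. The internal width is 315 mm.

A 365×520 base slab with four walls standing on it — an open box. The base is 365 mm wide and the walls are 25 mm thick, so the internal width is 365 − 2 × 25 = 315 mm.


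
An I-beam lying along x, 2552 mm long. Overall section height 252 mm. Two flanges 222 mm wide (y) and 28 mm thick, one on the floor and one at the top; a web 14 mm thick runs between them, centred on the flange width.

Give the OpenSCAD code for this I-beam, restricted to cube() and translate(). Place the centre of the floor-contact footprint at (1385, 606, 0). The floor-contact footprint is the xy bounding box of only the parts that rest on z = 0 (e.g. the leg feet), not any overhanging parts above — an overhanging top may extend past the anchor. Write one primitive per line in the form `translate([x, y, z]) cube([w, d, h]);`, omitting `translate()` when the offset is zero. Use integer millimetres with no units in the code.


translate([109, 495, 0]) cube([2552, 222, 28]);
translate([109, 599, 28]) cube([2552, 14, 196]);
translate([109, 495, 224]) cube([2552, 222, 28]);


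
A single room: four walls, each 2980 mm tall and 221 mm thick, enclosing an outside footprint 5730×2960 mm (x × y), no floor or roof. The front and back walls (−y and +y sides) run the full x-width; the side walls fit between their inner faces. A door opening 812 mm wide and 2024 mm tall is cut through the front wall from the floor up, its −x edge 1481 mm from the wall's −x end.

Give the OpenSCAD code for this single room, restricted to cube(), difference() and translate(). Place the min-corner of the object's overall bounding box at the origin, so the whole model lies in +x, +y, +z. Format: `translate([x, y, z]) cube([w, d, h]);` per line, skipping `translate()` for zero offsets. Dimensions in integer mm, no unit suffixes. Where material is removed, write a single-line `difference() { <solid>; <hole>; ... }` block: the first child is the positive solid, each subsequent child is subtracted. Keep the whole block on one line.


difference() { cube([5730, 221, 2980]); translate([1481, 0, 0]) cube([812, 221, 2024]); }
translate([0, 2739, 0]) cube([5730, 221, 2980]);
translate([0, 221, 0]) cube([221, 2518, 2980]);
translate([5509, 221, 0]) cube([221, 2518, 2980]);


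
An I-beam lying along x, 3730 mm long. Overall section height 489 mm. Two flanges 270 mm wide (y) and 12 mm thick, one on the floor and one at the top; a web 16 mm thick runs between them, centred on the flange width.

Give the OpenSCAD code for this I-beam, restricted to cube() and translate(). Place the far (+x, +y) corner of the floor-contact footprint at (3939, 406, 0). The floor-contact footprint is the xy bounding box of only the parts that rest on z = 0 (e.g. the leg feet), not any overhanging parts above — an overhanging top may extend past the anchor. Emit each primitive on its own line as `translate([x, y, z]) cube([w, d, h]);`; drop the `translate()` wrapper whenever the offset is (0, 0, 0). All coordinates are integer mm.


translate([209, 136, 0]) cube([3730, 270, 12]);
translate([209, 263, 12]) cube([3730, 16, 465]);
translate([209, 136, 477]) cube([3730, 270, 12]);


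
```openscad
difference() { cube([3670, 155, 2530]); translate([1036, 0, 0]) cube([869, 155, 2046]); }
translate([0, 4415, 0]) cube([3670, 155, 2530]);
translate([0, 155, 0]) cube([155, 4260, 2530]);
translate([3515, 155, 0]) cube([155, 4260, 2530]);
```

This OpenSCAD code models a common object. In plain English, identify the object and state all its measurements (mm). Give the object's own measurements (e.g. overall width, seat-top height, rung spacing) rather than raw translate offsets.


A single room: four walls, each 2530 mm tall and 155 mm thick, enclosing an outside footprint 3670×4570 mm (x × y), no floor or roof. The front and back walls (−y and +y sides) run the full x-width; the side walls fit between their inner faces. A door opening 869 mm wide and 2046 mm tall is cut through the front wall from the floor up, its −x edge 1036 mm from the wall's −x end.


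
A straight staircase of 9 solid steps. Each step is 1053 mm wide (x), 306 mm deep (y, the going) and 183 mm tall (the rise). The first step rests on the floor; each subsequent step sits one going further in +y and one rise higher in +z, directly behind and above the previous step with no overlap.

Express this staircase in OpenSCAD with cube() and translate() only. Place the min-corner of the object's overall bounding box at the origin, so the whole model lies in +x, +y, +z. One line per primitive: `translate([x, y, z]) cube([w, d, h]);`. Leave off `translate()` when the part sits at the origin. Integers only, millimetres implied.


cube([1053, 306, 183]);
translate([0, 306, 183]) cube([1053, 306, 183]);
translate([0, 612, 366]) cube([1053, 306, 183]);
translate([0, 918, 549]) cube([1053, 306, 183]);
translate([0, 1224, 732]) cube([1053, 306, 183]);
translate([0, 1530, 915]) cube([1053, 306, 183]);
translate([0, 1836, 1098]) cube([1053, 306, 183]);
translate([0, 2142, 1281]) cube([1053, 306, 183]);
translate([0, 2448, 1464]) cube([1053, 306, 183]);


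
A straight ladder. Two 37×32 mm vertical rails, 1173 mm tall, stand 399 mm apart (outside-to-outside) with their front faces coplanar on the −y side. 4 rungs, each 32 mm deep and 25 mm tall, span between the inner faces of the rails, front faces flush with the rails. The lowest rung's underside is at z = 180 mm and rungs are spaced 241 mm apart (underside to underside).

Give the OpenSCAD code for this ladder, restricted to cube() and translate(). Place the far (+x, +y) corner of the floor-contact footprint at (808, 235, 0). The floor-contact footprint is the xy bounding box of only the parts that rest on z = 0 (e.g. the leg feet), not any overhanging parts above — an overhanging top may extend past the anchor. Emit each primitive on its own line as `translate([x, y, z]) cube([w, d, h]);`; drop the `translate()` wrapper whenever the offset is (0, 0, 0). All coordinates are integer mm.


translate([409, 203, 0]) cube([37, 32, 1173]);
translate([771, 203, 0]) cube([37, 32, 1173]);
translate([446, 203, 180]) cube([325, 32, 25]);
translate([446, 203, 421]) cube([325, 32, 25]);
translate([446, 203, 662]) cube([325, 32, 25]);
translate([446, 203, 903]) cube([325, 32, 25]);


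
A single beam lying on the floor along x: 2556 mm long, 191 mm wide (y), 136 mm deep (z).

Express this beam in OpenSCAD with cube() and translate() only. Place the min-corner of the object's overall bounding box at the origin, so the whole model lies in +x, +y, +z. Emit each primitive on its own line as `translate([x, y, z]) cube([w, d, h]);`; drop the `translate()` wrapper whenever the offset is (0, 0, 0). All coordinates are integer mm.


cube([2556, 191, 136]);


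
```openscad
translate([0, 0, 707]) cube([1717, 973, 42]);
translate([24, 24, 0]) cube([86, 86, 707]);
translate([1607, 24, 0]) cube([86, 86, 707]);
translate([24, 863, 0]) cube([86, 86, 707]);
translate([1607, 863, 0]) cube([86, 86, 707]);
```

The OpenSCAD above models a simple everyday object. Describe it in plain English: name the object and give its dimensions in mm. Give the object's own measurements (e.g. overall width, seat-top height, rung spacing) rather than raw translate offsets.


A rectangular dining table. The top is 1717×973×42 mm with its upper surface at z = 749 mm. It stands on four 86×86 mm square legs, each inset 24 mm from the nearest pair of top edges, running from the floor to the underside of the top.


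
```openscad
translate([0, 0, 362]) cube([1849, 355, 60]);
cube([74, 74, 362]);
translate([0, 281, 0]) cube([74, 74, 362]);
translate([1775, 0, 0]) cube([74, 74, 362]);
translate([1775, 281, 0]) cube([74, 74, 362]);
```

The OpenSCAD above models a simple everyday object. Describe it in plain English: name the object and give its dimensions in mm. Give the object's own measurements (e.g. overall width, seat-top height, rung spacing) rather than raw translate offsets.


A bench: a 1849×355 mm seat slab, 60 mm thick, top at z = 422 mm, on four 74×74 mm square legs flush with the seat corners and standing on z = 0.


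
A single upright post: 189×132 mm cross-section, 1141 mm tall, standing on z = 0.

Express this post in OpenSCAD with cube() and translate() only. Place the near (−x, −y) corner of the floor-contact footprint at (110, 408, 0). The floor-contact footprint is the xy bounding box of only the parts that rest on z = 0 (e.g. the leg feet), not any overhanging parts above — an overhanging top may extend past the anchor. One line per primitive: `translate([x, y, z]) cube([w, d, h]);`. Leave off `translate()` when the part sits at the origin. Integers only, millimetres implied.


translate([110, 408, 0]) cube([189, 132, 1141]);


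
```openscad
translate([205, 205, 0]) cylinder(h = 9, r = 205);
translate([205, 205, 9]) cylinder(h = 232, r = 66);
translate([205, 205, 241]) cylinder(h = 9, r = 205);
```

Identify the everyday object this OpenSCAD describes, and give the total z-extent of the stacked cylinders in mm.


A spool. The overall height is 250 mm.

Three coaxial cylinders, large–small–large — a spool. Two 9 mm flanges and a 232 mm core give 9 + 232 + 9 = 250 mm.


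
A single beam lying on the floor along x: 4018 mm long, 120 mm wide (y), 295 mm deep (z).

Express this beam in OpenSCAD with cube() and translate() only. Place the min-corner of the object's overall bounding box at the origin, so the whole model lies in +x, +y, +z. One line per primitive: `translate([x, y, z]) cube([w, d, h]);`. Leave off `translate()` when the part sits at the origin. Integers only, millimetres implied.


cube([4018, 120, 295]);


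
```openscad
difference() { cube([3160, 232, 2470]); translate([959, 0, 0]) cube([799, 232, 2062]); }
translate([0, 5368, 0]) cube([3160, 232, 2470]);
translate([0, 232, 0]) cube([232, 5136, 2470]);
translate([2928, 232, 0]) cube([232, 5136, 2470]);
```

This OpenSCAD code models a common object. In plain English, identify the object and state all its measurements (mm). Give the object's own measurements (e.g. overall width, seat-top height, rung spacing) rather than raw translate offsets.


A single room: four walls, each 2470 mm tall and 232 mm thick, enclosing an outside footprint 3160×5600 mm (x × y), no floor or roof. The front and back walls (−y and +y sides) run the full x-width; the side walls fit between their inner faces. A door opening 799 mm wide and 2062 mm tall is cut through the front wall from the floor up, its −x edge 959 mm from the wall's −x end.


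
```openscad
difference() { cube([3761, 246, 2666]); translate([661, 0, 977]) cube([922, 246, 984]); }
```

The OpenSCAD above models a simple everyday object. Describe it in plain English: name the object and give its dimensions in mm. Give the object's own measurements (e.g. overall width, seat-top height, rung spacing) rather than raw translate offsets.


A wall 3761 mm long (x), 246 mm thick (y), 2666 mm tall, with a rectangular window opening cut through it. The opening is 922 mm wide and 984 mm tall; its sill is at z = 977 mm and its near (−x) edge is 661 mm from the wall's −x end. The opening passes through the full wall thickness.


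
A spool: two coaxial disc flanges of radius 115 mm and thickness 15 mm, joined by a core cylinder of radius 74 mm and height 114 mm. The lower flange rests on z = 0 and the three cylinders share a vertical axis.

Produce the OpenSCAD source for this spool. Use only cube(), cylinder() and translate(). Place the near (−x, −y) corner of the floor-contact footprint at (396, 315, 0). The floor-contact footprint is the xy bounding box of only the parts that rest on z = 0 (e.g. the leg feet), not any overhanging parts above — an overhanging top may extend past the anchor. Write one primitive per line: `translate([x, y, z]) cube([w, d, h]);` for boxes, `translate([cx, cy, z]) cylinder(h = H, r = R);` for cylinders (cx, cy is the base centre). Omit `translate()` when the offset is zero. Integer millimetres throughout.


translate([511, 430, 0]) cylinder(h = 15, r = 115);
translate([511, 430, 15]) cylinder(h = 114, r = 74);
translate([511, 430, 129]) cylinder(h = 15, r = 115);


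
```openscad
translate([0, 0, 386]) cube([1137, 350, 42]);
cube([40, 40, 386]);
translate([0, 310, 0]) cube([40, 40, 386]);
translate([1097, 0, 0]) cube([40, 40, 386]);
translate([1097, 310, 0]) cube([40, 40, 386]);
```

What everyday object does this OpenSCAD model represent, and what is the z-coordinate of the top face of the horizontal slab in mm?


A bench. The seat-top height is 428 mm.

A long slab on four corner posts — a bench. The slab sits at z = 386 with thickness 42, so the top is 386 + 42 = 428 mm.


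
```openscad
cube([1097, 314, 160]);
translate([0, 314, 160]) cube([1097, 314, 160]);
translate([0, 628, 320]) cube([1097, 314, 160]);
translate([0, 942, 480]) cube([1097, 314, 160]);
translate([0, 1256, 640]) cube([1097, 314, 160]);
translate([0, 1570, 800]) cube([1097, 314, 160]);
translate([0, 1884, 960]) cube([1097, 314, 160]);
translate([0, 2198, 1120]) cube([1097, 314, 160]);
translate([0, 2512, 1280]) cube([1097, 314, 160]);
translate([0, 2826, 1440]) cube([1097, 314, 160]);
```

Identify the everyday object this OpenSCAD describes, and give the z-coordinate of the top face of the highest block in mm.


A staircase. The total rise is 1600 mm.

10 identical blocks, each offset up and back from the previous — a staircase. Each step is 160 mm tall and there are 10 of them, so the total rise is 10 × 160 = 1600 mm.


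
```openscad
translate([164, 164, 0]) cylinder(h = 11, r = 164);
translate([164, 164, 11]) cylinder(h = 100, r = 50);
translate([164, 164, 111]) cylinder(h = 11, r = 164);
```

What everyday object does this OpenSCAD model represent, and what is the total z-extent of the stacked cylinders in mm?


A spool. The overall height is 122 mm.

Three coaxial cylinders, large–small–large — a spool. Two 11 mm flanges and a 100 mm core give 11 + 100 + 11 = 122 mm.


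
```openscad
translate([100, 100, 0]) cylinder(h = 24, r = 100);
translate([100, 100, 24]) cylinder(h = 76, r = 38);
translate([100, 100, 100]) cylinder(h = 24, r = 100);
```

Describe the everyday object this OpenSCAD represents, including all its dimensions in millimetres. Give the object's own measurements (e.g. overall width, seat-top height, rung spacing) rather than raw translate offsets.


A spool: two coaxial disc flanges of radius 100 mm and thickness 24 mm, joined by a core cylinder of radius 38 mm and height 76 mm. The lower flange rests on z = 0 and the three cylinders share a vertical axis.


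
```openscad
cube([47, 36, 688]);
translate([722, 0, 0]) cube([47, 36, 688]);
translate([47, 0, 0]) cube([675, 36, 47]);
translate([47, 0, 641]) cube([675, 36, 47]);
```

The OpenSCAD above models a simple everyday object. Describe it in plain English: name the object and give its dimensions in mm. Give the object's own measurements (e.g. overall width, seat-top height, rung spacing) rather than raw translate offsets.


A rectangular picture frame lying in the x–z plane (depth along y). The opening is 675 mm wide (x) by 594 mm tall (z), surrounded by a border 47 mm wide on all four sides. The frame is 36 mm deep and is made of two full-height vertical stiles with two horizontal rails fitted between them.


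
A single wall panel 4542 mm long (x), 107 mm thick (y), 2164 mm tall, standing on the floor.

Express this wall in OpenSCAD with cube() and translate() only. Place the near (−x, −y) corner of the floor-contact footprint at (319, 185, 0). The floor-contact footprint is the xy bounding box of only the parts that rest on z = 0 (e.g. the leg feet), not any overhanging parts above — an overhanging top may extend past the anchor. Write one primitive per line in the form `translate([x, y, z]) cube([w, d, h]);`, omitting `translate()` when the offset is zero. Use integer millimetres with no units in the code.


translate([319, 185, 0]) cube([4542, 107, 2164]);


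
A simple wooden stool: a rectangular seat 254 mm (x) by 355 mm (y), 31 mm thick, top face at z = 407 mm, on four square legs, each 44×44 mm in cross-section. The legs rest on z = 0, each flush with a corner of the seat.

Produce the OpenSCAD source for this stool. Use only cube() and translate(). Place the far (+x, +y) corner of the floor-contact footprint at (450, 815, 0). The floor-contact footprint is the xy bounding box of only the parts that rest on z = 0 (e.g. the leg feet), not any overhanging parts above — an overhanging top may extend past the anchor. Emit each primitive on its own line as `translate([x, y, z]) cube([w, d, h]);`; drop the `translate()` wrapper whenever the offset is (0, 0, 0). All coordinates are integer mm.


translate([196, 460, 376]) cube([254, 355, 31]);
translate([196, 460, 0]) cube([44, 44, 376]);
translate([406, 460, 0]) cube([44, 44, 376]);
translate([196, 771, 0]) cube([44, 44, 376]);
translate([406, 771, 0]) cube([44, 44, 376]);


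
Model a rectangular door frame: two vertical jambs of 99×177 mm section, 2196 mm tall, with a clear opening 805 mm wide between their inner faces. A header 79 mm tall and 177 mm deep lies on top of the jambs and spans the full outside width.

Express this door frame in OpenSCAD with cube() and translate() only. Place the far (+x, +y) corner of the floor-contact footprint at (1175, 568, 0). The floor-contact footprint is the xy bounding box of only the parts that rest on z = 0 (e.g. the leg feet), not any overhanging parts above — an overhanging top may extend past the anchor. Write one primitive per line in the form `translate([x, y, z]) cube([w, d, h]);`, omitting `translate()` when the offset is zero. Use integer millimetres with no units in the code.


translate([172, 391, 0]) cube([99, 177, 2196]);
translate([1076, 391, 0]) cube([99, 177, 2196]);
translate([172, 391, 2196]) cube([1003, 177, 79]);


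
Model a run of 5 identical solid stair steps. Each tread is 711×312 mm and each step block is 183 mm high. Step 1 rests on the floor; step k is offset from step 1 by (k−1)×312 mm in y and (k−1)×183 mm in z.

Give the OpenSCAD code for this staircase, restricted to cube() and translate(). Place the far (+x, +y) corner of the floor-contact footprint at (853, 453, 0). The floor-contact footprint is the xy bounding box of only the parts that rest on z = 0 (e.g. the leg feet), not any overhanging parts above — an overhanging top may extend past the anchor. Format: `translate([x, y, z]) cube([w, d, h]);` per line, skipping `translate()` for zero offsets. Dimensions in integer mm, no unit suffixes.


translate([142, 141, 0]) cube([711, 312, 183]);
translate([142, 453, 183]) cube([711, 312, 183]);
translate([142, 765, 366]) cube([711, 312, 183]);
translate([142, 1077, 549]) cube([711, 312, 183]);
translate([142, 1389, 732]) cube([711, 312, 183]);


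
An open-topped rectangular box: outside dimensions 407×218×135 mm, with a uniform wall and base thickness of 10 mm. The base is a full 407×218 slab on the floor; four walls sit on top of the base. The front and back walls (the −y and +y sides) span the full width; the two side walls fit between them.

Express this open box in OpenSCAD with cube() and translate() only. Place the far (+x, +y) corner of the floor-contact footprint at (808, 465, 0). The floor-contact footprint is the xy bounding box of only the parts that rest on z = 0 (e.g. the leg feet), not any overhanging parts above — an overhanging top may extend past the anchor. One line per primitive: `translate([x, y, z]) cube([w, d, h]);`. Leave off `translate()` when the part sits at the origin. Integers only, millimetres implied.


translate([401, 247, 0]) cube([407, 218, 10]);
translate([401, 247, 10]) cube([407, 10, 125]);
translate([401, 455, 10]) cube([407, 10, 125]);
translate([401, 257, 10]) cube([10, 198, 125]);
translate([798, 257, 10]) cube([10, 198, 125]);


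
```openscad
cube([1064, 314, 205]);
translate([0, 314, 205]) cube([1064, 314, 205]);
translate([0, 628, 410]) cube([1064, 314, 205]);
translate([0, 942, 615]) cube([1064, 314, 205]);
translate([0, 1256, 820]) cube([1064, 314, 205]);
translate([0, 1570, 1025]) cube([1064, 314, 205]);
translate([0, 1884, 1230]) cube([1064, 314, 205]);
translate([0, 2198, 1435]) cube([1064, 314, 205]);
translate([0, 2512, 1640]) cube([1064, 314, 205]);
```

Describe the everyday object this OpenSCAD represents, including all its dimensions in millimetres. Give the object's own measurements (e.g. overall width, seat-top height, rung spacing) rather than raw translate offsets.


A straight staircase of 9 solid steps. Each step is 1064 mm wide (x), 314 mm deep (y, the going) and 205 mm tall (the rise). The first step rests on the floor; each subsequent step sits one going further in +y and one rise higher in +z, directly behind and above the previous step with no overlap.


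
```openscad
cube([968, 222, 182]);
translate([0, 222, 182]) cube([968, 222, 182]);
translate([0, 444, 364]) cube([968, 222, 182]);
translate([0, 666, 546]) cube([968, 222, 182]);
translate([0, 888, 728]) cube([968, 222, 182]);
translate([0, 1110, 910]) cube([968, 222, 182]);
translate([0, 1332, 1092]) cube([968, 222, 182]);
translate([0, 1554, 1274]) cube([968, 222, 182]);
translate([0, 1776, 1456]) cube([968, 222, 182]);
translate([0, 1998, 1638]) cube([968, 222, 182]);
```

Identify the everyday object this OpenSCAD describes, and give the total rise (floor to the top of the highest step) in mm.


A staircase. The total rise is 1820 mm.

10 identical blocks, each offset up and back from the previous — a staircase. Each step is 182 mm tall and there are 10 of them, so the total rise is 10 × 182 = 1820 mm.


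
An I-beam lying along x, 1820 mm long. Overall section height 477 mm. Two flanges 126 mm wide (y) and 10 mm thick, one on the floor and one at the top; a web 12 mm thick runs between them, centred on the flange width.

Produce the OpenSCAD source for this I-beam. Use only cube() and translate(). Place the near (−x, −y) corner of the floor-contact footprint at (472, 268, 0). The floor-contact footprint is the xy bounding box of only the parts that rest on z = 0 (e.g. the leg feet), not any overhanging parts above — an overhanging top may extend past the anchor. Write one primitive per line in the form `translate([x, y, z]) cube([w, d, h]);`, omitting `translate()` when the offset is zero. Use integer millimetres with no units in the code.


translate([472, 268, 0]) cube([1820, 126, 10]);
translate([472, 325, 10]) cube([1820, 12, 457]);
translate([472, 268, 467]) cube([1820, 126, 10]);


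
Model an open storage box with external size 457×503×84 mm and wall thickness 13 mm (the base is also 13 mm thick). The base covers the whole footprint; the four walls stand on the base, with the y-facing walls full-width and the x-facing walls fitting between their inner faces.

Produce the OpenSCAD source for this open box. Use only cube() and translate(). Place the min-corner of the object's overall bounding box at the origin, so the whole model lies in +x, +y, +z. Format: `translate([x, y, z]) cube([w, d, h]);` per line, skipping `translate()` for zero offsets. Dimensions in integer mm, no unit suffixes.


cube([457, 503, 13]);
translate([0, 0, 13]) cube([457, 13, 71]);
translate([0, 490, 13]) cube([457, 13, 71]);
translate([0, 13, 13]) cube([13, 477, 71]);
translate([444, 13, 13]) cube([13, 477, 71]);


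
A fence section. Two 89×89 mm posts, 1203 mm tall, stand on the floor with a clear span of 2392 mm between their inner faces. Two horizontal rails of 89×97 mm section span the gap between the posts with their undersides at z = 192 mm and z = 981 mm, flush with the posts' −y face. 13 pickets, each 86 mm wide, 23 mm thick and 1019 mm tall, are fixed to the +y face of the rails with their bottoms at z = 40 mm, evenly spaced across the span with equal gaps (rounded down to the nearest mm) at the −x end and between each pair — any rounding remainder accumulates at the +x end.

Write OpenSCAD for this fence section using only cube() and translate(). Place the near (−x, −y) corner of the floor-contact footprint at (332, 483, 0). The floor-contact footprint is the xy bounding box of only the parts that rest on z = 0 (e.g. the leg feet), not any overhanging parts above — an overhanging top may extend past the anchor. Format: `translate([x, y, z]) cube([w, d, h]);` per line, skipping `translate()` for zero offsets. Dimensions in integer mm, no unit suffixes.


translate([332, 483, 0]) cube([89, 89, 1203]);
translate([2813, 483, 0]) cube([89, 89, 1203]);
translate([421, 483, 192]) cube([2392, 89, 97]);
translate([421, 483, 981]) cube([2392, 89, 97]);
translate([512, 572, 40]) cube([86, 23, 1019]);
translate([689, 572, 40]) cube([86, 23, 1019]);
translate([866, 572, 40]) cube([86, 23, 1019]);
translate([1043, 572, 40]) cube([86, 23, 1019]);
translate([1220, 572, 40]) cube([86, 23, 1019]);
translate([1397, 572, 40]) cube([86, 23, 1019]);
translate([1574, 572, 40]) cube([86, 23, 1019]);
translate([1751, 572, 40]) cube([86, 23, 1019]);
translate([1928, 572, 40]) cube([86, 23, 1019]);
translate([2105, 572, 40]) cube([86, 23, 1019]);
translate([2282, 572, 40]) cube([86, 23, 1019]);
translate([2459, 572, 40]) cube([86, 23, 1019]);
translate([2636, 572, 40]) cube([86, 23, 1019]);
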